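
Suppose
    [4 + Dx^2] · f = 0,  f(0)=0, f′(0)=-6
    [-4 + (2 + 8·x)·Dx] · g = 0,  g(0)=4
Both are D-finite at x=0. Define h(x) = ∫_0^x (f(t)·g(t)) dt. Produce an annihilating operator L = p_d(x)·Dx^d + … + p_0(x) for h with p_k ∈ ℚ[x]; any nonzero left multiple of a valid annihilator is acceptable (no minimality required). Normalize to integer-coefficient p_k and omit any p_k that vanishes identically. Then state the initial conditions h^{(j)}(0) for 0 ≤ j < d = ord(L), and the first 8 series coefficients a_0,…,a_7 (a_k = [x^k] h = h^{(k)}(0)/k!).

L = (16 + 32·x + 64·x^2)·Dx + (-4 - 16·x)·Dx^2 + (1 + 8·x + 16·x^2)·Dx^3  (order 3).
h: a_k = 0, 0, -12, -16, 16, -64/5, 512/15, -3072/35, …
ICs: h(0) = 0, h′(0) = 0, h′′(0) = -24.

f: a_k = 0, -6, 0, 4, 0, -4/5, 0, 8/105, …
g: a_k = 4, 8, -8, 16, -40, 112, -336, 1056, …
Sym-product of L_f,L_g gives L₀ (≤ ord 2).
∫: right-multiply L₀ by Dx.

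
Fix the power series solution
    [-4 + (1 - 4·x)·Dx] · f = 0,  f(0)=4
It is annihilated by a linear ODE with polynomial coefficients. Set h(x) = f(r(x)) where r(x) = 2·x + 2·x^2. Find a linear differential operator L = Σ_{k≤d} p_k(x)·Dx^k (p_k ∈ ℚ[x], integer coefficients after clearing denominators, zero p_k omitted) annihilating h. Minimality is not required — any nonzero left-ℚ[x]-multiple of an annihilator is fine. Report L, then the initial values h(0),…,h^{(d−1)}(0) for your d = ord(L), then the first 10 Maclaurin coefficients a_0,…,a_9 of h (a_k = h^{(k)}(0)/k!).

f: a_k = 4, 16, 64, 256, 1024, 4096, 16384, 65536, 262144, 1048576, …
Substitute x→r, Dx→(1/r')Dx; clear ⇒ L₀.
L = (8 + 16·x) + (-1 + 8·x + 8·x^2)·Dx  (order 1).
h: a_k = 4, 32, 288, 2560, 22784, 202752, 1804288, 16056320, 142884864, 1271529472, …
ICs: h(0) = 4.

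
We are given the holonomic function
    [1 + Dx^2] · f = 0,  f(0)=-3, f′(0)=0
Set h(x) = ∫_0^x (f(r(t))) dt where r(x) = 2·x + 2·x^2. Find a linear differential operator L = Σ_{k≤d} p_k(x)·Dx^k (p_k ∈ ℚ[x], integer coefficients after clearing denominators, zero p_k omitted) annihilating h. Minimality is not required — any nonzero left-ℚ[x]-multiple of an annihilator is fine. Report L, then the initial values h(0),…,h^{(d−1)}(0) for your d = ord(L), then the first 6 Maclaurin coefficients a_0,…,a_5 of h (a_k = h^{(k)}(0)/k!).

f: a_k = -3, 0, 3/2, 0, -1/8, 0, …
L₀ from L_f via x↦r, Dx↦r'^{-1}Dx.
h=∫₀ˣh₀: take L = L₀·Dx.
L = (4 + 24·x + 48·x^2 + 32·x^3)·Dx - 2·Dx^2 + (1 + 2·x)·Dx^3  (order 3).
h: a_k = 0, -3, 0, 2, 3, 4/5, …
ICs: h(0) = 0, h′(0) = -3, h′′(0) = 0.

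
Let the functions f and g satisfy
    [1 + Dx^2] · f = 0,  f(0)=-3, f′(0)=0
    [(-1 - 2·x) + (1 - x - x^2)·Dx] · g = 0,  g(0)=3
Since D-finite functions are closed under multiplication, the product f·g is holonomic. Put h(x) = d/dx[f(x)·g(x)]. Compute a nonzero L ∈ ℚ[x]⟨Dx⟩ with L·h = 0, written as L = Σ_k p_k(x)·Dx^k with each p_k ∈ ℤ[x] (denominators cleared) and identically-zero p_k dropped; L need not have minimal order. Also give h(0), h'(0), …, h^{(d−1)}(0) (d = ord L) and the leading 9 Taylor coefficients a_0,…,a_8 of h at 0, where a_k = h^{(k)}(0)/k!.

f: a_k = -3, 0, 3/2, 0, -1/8, 0, 1/240, 0, -1/13440, …
g: a_k = 3, 3, 6, 9, 15, 24, 39, 63, 102, …
Sym-product of L_f,L_g gives L₀ (≤ ord 2).
h=h₀': d/dx-closure on L₀ ⇒ L.
L = (3 - 2·x - x^2 + 2·x^3 + x^4) + (4 + 10·x + 6·x^2 + 4·x^3)·Dx + (-1 + x^2 + 2·x^3 + x^4)·Dx^2  (order 2).
h: a_k = -9, -27, -135/2, -291/2, -2355/8, -22857/40, -86303/80, -1117089/560, -16267617/4480, …
ICs: h(0) = -9, h′(0) = -27.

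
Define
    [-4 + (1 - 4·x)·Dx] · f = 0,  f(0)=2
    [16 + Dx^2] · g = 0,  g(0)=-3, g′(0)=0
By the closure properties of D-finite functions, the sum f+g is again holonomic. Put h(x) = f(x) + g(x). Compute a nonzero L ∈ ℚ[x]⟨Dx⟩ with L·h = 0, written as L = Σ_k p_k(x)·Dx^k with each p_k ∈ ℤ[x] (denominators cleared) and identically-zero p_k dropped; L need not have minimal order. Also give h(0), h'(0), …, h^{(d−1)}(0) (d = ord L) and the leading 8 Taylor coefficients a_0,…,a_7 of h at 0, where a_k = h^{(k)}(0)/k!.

f: a_k = 2, 8, 32, 128, 512, 2048, 8192, 32768, …
g: a_k = -3, 0, 24, 0, -32, 0, 256/15, 0, …
L₀ := lclm(L_f,L_g); ord L₀ ≤ 1+2.
L = (448 - 512·x + 1024·x^2) + (-48 + 320·x - 768·x^2 + 1024·x^3)·Dx + (28 - 32·x + 64·x^2)·Dx^2 + (-3 + 20·x - 48·x^2 + 64·x^3)·Dx^3  (order 3).
h: a_k = -1, 8, 56, 128, 480, 2048, 123136/15, 32768, …
ICs: h(0) = -1, h′(0) = 8, h′′(0) = 112.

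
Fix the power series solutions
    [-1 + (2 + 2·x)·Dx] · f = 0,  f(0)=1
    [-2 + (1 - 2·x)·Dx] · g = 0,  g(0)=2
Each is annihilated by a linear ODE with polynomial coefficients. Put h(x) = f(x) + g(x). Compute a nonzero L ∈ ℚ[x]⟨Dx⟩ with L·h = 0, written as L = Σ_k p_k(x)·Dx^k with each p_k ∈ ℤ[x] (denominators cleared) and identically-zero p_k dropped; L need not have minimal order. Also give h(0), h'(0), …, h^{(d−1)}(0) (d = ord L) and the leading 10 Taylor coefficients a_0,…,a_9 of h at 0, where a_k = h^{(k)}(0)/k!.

L = (6 + 4·x) + (-11 - 20·x - 12·x^2)·Dx + (2 + 2·x - 8·x^2 - 8·x^3)·Dx^2  (order 2).
h: a_k = 3, 9/2, 63/8, 257/16, 4091/128, 16391/256, 131051/1024, 524321/2048, 16776787/32768, 67109579/65536, …
ICs: h(0) = 3, h′(0) = 9/2.

f: a_k = 1, 1/2, -1/8, 1/16, -5/128, 7/256, -21/1024, 33/2048, -429/32768, 715/65536, …
g: a_k = 2, 4, 8, 16, 32, 64, 128, 256, 512, 1024, …
f+g: L₀ = lclm(L_f,L_g), ord ≤ 1+1.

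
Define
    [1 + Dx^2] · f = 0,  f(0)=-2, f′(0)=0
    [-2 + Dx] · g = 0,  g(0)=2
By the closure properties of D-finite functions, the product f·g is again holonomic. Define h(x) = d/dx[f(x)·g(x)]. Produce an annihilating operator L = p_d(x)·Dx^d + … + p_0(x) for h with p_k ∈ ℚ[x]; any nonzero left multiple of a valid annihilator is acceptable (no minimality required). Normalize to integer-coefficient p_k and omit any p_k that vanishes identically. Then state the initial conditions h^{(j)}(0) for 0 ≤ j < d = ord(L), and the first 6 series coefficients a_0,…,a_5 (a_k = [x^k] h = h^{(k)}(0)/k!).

L = 5 - 4·Dx + Dx^2  (order 2).
h: a_k = -8, -12, -4, 14/3, 19/3, 39/10, …
ICs: h(0) = -8, h′(0) = -12.

f: a_k = -2, 0, 1, 0, -1/12, 0, …
g: a_k = 2, 4, 4, 8/3, 4/3, 8/15, …
h₀=f·g: eliminate ⇒ L₀, order ≤ 2·1.
h₀' ⇒ L via d/dx closure of L₀.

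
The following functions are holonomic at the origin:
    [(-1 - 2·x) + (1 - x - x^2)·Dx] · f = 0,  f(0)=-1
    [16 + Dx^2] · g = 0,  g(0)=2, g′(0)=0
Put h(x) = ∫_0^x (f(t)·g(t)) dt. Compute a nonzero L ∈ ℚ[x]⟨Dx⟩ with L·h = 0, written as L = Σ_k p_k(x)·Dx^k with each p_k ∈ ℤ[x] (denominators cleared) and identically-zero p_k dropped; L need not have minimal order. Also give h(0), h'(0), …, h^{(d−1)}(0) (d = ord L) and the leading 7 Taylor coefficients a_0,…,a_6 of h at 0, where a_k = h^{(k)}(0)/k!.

L = (-14 + 16·x + 16·x^2)·Dx + (2 + 4·x)·Dx^2 + (-1 + x + x^2)·Dx^3  (order 3).
h: a_k = 0, -2, -1, 4, 5/2, 2/15, 16/9, …
ICs: h(0) = 0, h′(0) = -2, h′′(0) = -2.

f: a_k = -1, -1, -2, -3, -5, -8, -13, …
g: a_k = 2, 0, -16, 0, 64/3, 0, -512/45, …
h₀=f·g: eliminate ⇒ L₀, order ≤ 1·2.
h=∫h₀ ⇒ L = L₀·Dx.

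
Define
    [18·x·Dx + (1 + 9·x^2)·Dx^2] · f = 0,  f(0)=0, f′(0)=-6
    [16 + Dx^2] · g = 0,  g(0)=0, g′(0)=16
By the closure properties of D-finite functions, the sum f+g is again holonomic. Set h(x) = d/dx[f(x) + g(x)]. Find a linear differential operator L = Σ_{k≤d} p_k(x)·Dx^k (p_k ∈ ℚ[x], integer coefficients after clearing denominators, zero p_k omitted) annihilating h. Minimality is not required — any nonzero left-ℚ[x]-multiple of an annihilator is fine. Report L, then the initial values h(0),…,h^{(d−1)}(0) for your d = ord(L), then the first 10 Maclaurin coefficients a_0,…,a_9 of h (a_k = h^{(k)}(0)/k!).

L = (-13248·x + 181440·x^3 + 186624·x^5) + (-16 + 6048·x^2 + 66096·x^4 + 93312·x^6)·Dx + (-828·x + 11340·x^3 + 11664·x^5)·Dx^2 + (-1 + 378·x^2 + 4131·x^4 + 5832·x^6)·Dx^3  (order 3).
h: a_k = 10, 0, -74, 0, -946/3, 0, 192734/45, 0, -12392098/315, 0, …
ICs: h(0) = 10, h′(0) = 0, h′′(0) = -148.

f: a_k = 0, -6, 0, 18, 0, -486/5, 0, 4374/7, 0, -4374, …
g: a_k = 0, 16, 0, -128/3, 0, 512/15, 0, -4096/315, 0, 8192/2835, …
Weyl lclm of L_f,L_g ⇒ L₀ (ord ≤ 4).
Differentiate: ansatz ord ≤ ord L₀ ⇒ L.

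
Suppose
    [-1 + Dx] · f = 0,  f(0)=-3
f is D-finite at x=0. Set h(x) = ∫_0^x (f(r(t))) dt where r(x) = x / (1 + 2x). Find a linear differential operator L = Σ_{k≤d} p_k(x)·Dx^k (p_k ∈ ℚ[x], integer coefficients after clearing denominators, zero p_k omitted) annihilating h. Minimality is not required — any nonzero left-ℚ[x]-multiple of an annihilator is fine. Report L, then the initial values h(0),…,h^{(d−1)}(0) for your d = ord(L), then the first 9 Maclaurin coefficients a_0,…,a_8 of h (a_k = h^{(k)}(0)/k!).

L = -Dx + (1 + 4·x + 4·x^2)·Dx^2  (order 2).
h: a_k = 0, -3, -3/2, 3/2, -13/8, 71/40, -147/80, 2699/1680, -9157/13440, …
ICs: h(0) = 0, h′(0) = -3.

f: a_k = -3, -3, -3/2, -1/2, -1/8, -1/40, -1/240, -1/1680, -1/13440, …
L₀ from L_f via x↦r, Dx↦r'^{-1}Dx.
h=∫h₀ ⇒ L = L₀·Dx.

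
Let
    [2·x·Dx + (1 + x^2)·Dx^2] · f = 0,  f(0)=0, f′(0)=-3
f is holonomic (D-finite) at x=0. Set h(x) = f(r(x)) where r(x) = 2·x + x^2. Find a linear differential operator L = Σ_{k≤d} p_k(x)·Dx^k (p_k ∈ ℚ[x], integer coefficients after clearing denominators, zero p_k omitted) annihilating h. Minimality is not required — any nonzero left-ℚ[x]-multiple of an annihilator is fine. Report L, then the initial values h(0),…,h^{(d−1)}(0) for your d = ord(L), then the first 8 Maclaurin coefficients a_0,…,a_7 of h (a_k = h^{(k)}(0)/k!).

f: a_k = 0, -3, 0, 1, 0, -3/5, 0, 3/7, …
Substitute x→r, Dx→(1/r')Dx; clear ⇒ L₀.
L = (-1 + 8·x + 16·x^2 + 12·x^3 + 3·x^4)·Dx + (1 + x + 4·x^2 + 8·x^3 + 5·x^4 + x^5)·Dx^2  (order 2).
h: a_k = 0, -6, -3, 8, 12, -66/5, -47, 48/7, …
ICs: h(0) = 0, h′(0) = -6.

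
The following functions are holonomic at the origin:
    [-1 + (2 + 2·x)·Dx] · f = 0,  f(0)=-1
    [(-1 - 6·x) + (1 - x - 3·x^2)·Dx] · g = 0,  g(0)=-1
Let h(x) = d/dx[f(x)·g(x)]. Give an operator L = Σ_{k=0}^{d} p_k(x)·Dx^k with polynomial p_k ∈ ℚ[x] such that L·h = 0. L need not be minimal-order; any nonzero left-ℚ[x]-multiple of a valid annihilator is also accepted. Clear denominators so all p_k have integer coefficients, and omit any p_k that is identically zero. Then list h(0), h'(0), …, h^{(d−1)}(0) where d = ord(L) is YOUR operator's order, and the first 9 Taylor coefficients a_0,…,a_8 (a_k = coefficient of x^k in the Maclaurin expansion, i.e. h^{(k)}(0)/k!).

L = (35 + 162·x + 381·x^2 + 390·x^3 + 135·x^4) + (-6 - 26·x + 6·x^2 + 122·x^3 + 150·x^4 + 54·x^5)·Dx  (order 1).
h: a_k = 3/2, 35/4, 429/16, 2819/32, 62545/256, 353013/512, 3749137/2048, 19865443/4096, 820335033/65536, …
ICs: h(0) = 3/2.

f: a_k = -1, -1/2, 1/8, -1/16, 5/128, -7/256, 21/1024, -33/2048, 429/32768, …
g: a_k = -1, -1, -4, -7, -19, -40, -97, -217, -508, …
L₀ := L_f ⊗_s L_g (sym. prod.), ord ≤ 1.
h=h₀': d/dx-closure on L₀ ⇒ L.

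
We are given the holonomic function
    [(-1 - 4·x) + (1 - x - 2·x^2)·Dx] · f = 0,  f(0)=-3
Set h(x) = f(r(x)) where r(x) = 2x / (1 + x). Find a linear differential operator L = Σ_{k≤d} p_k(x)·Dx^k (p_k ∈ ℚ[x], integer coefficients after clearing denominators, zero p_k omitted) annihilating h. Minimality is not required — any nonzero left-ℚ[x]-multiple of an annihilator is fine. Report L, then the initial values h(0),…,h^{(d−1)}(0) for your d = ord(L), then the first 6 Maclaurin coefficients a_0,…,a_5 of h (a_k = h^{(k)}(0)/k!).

f: a_k = -3, -3, -9, -15, -33, -63, …
Substitute x→r, Dx→(1/r')Dx; clear ⇒ L₀.
L = (2 + 18·x) + (-1 - x + 9·x^2 + 9·x^3)·Dx  (order 1).
h: a_k = -3, -6, -30, -54, -270, -486, …
ICs: h(0) = -3.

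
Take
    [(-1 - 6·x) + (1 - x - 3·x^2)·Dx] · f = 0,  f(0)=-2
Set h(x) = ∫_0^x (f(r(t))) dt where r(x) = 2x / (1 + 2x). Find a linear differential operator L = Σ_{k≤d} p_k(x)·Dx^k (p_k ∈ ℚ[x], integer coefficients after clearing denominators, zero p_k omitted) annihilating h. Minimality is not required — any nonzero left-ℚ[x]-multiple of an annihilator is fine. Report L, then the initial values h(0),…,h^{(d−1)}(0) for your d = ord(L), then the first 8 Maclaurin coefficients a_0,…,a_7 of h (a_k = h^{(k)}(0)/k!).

f: a_k = -2, -2, -8, -14, -38, -80, -194, -434, …
f∘r: x↦r, Dx↦Dx/r' in L_f ⇒ L₀.
h=∫₀ˣh₀: take L = L₀·Dx.
L = (2 + 28·x)·Dx + (-1 - 4·x + 8·x^2 + 24·x^3)·Dx^2  (order 2).
h: a_k = 0, -2, -2, -8, 0, -288/5, 96, -4608/7, …
ICs: h(0) = 0, h′(0) = -2.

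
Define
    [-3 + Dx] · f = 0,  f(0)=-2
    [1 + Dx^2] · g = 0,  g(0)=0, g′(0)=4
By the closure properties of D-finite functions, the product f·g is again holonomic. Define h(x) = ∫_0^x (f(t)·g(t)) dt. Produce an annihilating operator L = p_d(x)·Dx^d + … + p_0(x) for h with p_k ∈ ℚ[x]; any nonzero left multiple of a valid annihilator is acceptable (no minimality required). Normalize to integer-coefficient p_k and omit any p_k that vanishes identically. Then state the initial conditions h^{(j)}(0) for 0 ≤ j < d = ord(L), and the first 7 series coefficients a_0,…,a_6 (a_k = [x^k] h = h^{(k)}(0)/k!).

f: a_k = -2, -6, -9, -9, -27/4, -81/20, -81/40, …
g: a_k = 0, 4, 0, -2/3, 0, 1/30, 0, …
f·g: L₀ = L_f ⊗_s L_g, ord ≤ 1·2.
h=∫h₀ ⇒ L = L₀·Dx.
L = 10·Dx - 6·Dx^2 + Dx^3  (order 3).
h: a_k = 0, 0, -4, -8, -26/3, -32/5, -158/45, …
ICs: h(0) = 0, h′(0) = 0, h′′(0) = -8.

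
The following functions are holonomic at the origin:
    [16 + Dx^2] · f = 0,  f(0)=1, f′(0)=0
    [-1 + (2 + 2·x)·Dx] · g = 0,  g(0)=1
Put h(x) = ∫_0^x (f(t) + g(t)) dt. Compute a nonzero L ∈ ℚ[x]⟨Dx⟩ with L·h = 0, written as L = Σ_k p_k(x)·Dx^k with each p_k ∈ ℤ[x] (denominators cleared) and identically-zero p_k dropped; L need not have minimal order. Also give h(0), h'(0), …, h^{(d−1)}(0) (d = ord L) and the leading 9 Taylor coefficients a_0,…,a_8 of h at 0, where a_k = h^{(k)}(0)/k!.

L = (-1072 - 2048·x - 1024·x^2)·Dx + (2016 + 6112·x + 6144·x^2 + 2048·x^3)·Dx^2 + (-67 - 128·x - 64·x^2)·Dx^3 + (126 + 382·x + 384·x^2 + 128·x^3)·Dx^4  (order 4).
h: a_k = 0, 2, 1/4, -65/24, 1/64, 4081/1920, 7/1536, -263089/322560, 33/16384, …
ICs: h(0) = 0, h′(0) = 2, h′′(0) = 1/2, h′′′(0) = -65/4.

f: a_k = 1, 0, -8, 0, 32/3, 0, -256/45, 0, 512/315, …
g: a_k = 1, 1/2, -1/8, 1/16, -5/128, 7/256, -21/1024, 33/2048, -429/32768, …
h₀=f+g: left-lcm gives L₀, ord ≤ 3.
∫: right-multiply L₀ by Dx.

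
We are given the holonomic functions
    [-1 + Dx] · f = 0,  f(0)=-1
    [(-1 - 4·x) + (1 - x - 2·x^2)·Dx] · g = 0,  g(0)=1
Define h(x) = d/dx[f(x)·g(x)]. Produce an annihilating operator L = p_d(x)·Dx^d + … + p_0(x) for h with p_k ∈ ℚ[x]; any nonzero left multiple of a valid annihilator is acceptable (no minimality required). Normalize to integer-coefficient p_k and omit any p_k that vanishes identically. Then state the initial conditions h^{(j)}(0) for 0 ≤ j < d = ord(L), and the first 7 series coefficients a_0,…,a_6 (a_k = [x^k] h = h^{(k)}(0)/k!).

f: a_k = -1, -1, -1/2, -1/6, -1/24, -1/120, -1/720, …
g: a_k = 1, 1, 3, 5, 11, 21, 43, …
Sym-product of L_f,L_g gives L₀ (≤ ord 1).
Differentiate: ansatz ord ≤ ord L₀ ⇒ L.
L = (9 + 16·x + 9·x^2 - 12·x^3 + 4·x^4) + (-2 - x + 9·x^2 + 4·x^3 - 4·x^4)·Dx  (order 1).
h: a_k = -2, -9, -26, -425/6, -701/4, -50737/120, -44279/45, …
ICs: h(0) = -2.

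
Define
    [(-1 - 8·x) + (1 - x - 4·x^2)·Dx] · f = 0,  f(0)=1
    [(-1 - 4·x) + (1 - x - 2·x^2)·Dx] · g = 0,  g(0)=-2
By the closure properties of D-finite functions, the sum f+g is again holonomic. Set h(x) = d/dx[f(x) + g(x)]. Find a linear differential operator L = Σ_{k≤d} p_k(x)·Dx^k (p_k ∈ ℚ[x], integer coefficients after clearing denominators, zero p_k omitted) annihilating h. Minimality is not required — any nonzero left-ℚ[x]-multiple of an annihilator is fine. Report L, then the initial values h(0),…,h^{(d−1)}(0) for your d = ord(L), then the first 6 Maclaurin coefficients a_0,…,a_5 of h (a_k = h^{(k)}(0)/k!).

L = (-6 - 336·x - 480·x^2 - 1824·x^3 - 3864·x^4 - 6528·x^5 + 2304·x^6) + (6 + 66·x + 156·x^2 + 168·x^3 + 162·x^4 - 3768·x^5 - 3456·x^6 + 1536·x^7)·Dx + (-1 + 2·x - 13·x^2 - 28·x^3 + 222·x^4 + 134·x^5 - 612·x^6 - 320·x^7 + 192·x^8)·Dx^2  (order 2).
h: a_k = -1, -2, -3, 28, 115, 570, …
ICs: h(0) = -1, h′(0) = -2.

f: a_k = 1, 1, 5, 9, 29, 65, …
g: a_k = -2, -2, -6, -10, -22, -42, …
Sum ⇒ L₀ = lclm(L_f,L_g) in ℚ(x)⟨Dx⟩.
Differentiate: ansatz ord ≤ ord L₀ ⇒ L.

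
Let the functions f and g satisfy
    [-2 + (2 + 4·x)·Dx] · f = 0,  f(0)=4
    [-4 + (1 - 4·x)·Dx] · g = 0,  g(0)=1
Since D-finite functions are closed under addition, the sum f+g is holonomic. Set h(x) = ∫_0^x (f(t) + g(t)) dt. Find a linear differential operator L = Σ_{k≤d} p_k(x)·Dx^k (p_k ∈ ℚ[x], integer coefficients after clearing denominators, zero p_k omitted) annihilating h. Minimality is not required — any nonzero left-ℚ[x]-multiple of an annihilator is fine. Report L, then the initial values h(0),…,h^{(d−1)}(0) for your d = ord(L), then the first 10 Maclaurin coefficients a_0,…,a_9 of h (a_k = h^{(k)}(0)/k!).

f: a_k = 4, 4, -2, 2, -5/2, 7/2, -21/4, 33/4, -429/32, 715/32, …
g: a_k = 1, 4, 16, 64, 256, 1024, 4096, 16384, 65536, 262144, …
Weyl lclm of L_f,L_g ⇒ L₀ (ord ≤ 2).
h=∫h₀ ⇒ L = L₀·Dx.
L = (12 + 16·x)·Dx + (-11 - 40·x - 48·x^2)·Dx^2 + (1 + 2·x - 16·x^2 - 32·x^3)·Dx^3  (order 3).
h: a_k = 0, 5, 4, 14/3, 33/2, 507/10, 685/4, 16363/28, 65569/32, 2096723/288, …
ICs: h(0) = 0, h′(0) = 5, h′′(0) = 8.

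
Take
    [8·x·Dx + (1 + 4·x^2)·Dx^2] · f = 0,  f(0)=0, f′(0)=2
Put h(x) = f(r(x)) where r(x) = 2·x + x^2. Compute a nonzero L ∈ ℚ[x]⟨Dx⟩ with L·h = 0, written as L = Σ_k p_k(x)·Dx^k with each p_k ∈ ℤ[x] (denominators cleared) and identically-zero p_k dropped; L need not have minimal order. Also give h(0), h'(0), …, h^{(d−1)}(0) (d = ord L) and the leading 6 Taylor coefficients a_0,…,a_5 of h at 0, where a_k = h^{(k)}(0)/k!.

f: a_k = 0, 2, 0, -8/3, 0, 32/5, …
L₀ from L_f via x↦r, Dx↦r'^{-1}Dx.
L = (-1 + 32·x + 64·x^2 + 48·x^3 + 12·x^4)·Dx + (1 + x + 16·x^2 + 32·x^3 + 20·x^4 + 4·x^5)·Dx^2  (order 2).
h: a_k = 0, 4, 2, -64/3, -32, 944/5, …
ICs: h(0) = 0, h′(0) = 4.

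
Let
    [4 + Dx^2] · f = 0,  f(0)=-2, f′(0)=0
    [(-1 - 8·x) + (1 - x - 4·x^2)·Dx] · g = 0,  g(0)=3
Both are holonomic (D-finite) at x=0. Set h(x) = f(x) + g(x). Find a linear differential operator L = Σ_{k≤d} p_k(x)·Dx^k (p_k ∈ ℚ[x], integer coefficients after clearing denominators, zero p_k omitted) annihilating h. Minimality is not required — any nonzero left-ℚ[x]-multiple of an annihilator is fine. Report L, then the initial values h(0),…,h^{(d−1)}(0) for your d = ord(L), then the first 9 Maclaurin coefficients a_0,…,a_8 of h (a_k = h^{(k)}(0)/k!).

f: a_k = -2, 0, 4, 0, -4/3, 0, 8/45, 0, -4/315, …
g: a_k = 3, 3, 15, 27, 87, 195, 543, 1323, 3495, …
L₀ := lclm(L_f,L_g); ord L₀ ≤ 2+1.
L = (-116 - 1008·x - 968·x^2 - 2688·x^3 - 640·x^4 - 1024·x^5) + (28 + 4·x - 8·x^2 - 200·x^3 - 480·x^4 - 384·x^5 - 512·x^6)·Dx + (-29 - 252·x - 242·x^2 - 672·x^3 - 160·x^4 - 256·x^5)·Dx^2 + (7 + x - 2·x^2 - 50·x^3 - 120·x^4 - 96·x^5 - 128·x^6)·Dx^3  (order 3).
h: a_k = 1, 3, 19, 27, 257/3, 195, 24443/45, 1323, 1100921/315, …
ICs: h(0) = 1, h′(0) = 3, h′′(0) = 38.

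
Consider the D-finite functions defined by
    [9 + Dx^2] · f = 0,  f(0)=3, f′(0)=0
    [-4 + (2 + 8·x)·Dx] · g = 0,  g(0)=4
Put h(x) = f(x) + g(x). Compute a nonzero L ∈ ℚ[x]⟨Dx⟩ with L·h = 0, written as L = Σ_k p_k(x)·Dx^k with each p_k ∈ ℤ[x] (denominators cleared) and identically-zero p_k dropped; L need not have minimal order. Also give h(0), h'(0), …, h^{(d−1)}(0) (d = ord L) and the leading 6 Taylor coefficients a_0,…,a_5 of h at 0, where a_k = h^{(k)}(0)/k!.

L = (-378 - 1296·x - 2592·x^2) + (45 + 828·x + 3888·x^2 + 5184·x^3)·Dx + (-42 - 144·x - 288·x^2)·Dx^2 + (5 + 92·x + 432·x^2 + 576·x^3)·Dx^3  (order 3).
h: a_k = 7, 8, -43/2, 16, -239/8, 112, …
ICs: h(0) = 7, h′(0) = 8, h′′(0) = -43.

f: a_k = 3, 0, -27/2, 0, 81/8, 0, …
g: a_k = 4, 8, -8, 16, -40, 112, …
Weyl lclm of L_f,L_g ⇒ L₀ (ord ≤ 3).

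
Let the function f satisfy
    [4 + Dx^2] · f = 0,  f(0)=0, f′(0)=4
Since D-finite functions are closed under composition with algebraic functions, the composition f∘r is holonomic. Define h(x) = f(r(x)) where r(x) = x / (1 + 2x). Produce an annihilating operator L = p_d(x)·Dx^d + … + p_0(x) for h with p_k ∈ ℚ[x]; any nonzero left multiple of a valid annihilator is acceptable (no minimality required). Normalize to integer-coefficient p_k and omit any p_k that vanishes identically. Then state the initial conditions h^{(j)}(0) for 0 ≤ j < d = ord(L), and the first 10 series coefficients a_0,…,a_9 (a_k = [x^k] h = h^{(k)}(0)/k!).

L = 4 + (4 + 24·x + 48·x^2 + 32·x^3)·Dx + (1 + 8·x + 24·x^2 + 32·x^3 + 16·x^4)·Dx^2  (order 2).
h: a_k = 0, 4, -8, 40/3, -16, 8/15, 80, -110896/315, 50912/45, -1793432/567, …
ICs: h(0) = 0, h′(0) = 4.

f: a_k = 0, 4, 0, -8/3, 0, 8/15, 0, -16/315, 0, 8/2835, …
Substitute x→r, Dx→(1/r')Dx; clear ⇒ L₀.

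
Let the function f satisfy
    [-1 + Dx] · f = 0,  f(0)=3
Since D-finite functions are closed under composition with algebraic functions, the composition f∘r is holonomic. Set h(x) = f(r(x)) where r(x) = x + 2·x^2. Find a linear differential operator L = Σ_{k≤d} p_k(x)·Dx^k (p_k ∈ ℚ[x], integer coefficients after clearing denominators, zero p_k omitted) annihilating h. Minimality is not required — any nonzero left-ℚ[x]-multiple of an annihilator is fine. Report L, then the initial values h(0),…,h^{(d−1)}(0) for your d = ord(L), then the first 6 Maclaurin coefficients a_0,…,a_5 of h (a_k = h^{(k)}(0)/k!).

L = (-1 - 4·x) + Dx  (order 1).
h: a_k = 3, 3, 15/2, 13/2, 73/8, 281/40, …
ICs: h(0) = 3.

f: a_k = 3, 3, 3/2, 1/2, 1/8, 1/40, …
L₀ from L_f via x↦r, Dx↦r'^{-1}Dx.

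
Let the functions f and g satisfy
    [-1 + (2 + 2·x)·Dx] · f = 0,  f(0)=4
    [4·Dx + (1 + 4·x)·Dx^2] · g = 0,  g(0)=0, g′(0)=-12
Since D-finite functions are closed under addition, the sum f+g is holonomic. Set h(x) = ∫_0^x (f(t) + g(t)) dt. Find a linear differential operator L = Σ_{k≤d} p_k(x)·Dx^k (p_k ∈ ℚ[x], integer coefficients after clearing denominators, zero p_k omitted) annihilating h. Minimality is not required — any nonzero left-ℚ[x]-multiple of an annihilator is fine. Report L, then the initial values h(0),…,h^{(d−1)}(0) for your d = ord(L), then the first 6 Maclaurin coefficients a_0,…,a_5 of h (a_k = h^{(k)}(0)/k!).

f: a_k = 4, 2, -1/2, 1/4, -5/32, 7/64, …
g: a_k = 0, -12, 24, -64, 192, -3072/5, …
h₀=f+g: left-lcm gives L₀, ord ≤ 3.
h=∫h₀ ⇒ L = L₀·Dx.
L = (52 + 16·x)·Dx^2 + (125 + 232·x + 80·x^2)·Dx^3 + (14 + 78·x + 96·x^2 + 32·x^3)·Dx^4  (order 4).
h: a_k = 0, 4, -5, 47/6, -255/16, 6139/160, …
ICs: h(0) = 0, h′(0) = 4, h′′(0) = -10, h′′′(0) = 47.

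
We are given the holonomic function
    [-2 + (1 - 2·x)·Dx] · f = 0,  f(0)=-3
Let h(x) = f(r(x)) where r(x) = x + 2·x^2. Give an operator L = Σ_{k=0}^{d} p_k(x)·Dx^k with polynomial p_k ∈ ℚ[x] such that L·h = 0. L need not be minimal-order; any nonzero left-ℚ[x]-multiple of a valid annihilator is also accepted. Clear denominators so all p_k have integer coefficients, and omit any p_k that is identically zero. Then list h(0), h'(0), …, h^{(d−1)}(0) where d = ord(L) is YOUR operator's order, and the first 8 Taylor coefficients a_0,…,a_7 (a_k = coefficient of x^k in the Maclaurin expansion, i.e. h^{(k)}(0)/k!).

L = (2 + 8·x) + (-1 + 2·x + 4·x^2)·Dx  (order 1).
h: a_k = -3, -6, -24, -72, -240, -768, -2496, -8064, …
ICs: h(0) = -3.

f: a_k = -3, -6, -12, -24, -48, -96, -192, -384, …
Change of var in L_f (x↦r) gives L₀.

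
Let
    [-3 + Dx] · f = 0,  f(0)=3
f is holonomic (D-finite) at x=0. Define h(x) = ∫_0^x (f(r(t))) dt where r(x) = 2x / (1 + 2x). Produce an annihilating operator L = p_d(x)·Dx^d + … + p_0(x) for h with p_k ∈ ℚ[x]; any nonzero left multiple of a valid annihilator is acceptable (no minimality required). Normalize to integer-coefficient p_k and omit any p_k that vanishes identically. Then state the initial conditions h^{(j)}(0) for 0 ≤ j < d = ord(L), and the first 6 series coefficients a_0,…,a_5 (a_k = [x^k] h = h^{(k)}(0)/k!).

L = -6·Dx + (1 + 4·x + 4·x^2)·Dx^2  (order 2).
h: a_k = 0, 3, 9, 6, -9, 18/5, …
ICs: h(0) = 0, h′(0) = 3.

f: a_k = 3, 9, 27/2, 27/2, 81/8, 243/40, …
f∘r: x↦r, Dx↦Dx/r' in L_f ⇒ L₀.
h=∫h₀ ⇒ L = L₀·Dx.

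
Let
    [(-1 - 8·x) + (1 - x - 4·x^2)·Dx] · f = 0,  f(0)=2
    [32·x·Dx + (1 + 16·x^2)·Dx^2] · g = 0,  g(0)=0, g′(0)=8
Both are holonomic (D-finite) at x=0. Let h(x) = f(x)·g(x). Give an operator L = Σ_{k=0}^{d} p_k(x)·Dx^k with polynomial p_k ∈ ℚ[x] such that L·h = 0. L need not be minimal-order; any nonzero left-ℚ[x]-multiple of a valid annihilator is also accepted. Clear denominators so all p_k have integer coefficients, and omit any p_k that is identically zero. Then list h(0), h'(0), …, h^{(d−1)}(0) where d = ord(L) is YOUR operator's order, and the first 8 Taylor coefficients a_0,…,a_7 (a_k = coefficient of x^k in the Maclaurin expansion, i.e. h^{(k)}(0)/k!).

L = (8 + 32·x + 384·x^2) + (2 - 16·x + 64·x^2 + 384·x^3)·Dx + (-1 + x - 12·x^2 + 16·x^3 + 64·x^4)·Dx^2  (order 2).
h: a_k = 0, 16, 16, -16/3, 176/3, 12848/15, 5456/5, -101744/21, …
ICs: h(0) = 0, h′(0) = 16.

f: a_k = 2, 2, 10, 18, 58, 130, 362, 882, …
g: a_k = 0, 8, 0, -128/3, 0, 2048/5, 0, -32768/7, …
f·g: L₀ = L_f ⊗_s L_g, ord ≤ 1·2.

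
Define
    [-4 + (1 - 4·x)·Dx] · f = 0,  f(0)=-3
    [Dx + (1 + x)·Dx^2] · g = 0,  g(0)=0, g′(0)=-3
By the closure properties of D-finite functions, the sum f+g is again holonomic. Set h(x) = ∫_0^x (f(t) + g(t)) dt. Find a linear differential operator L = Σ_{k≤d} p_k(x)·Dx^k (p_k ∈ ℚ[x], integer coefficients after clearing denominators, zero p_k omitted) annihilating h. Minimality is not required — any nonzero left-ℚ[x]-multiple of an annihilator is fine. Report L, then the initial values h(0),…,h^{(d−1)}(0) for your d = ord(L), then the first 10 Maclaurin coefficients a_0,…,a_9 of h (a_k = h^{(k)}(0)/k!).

f: a_k = -3, -12, -48, -192, -768, -3072, -12288, -49152, -196608, -786432, …
g: a_k = 0, -3, 3/2, -1, 3/4, -3/5, 1/2, -3/7, 3/8, -1/3, …
Weyl lclm of L_f,L_g ⇒ L₀ (ord ≤ 3).
Integrate: L := L₀·Dx.
L = (112 + 32·x)·Dx^2 + (94 + 208·x + 64·x^2)·Dx^3 + (-9 + 23·x + 48·x^2 + 16·x^3)·Dx^4  (order 4).
h: a_k = 0, -3, -15/2, -31/2, -193/4, -3069/20, -5121/10, -24575/14, -344067/56, -524287/24, …
ICs: h(0) = 0, h′(0) = -3, h′′(0) = -15, h′′′(0) = -93.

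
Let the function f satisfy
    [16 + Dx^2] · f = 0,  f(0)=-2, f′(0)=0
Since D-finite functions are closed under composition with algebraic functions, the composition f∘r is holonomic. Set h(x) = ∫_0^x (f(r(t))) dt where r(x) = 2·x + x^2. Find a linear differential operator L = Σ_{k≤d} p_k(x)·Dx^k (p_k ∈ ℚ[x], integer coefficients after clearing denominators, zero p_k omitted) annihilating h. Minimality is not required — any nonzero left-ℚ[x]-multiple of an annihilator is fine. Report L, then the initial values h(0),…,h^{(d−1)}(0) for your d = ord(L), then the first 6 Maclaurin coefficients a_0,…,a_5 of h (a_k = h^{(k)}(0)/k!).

L = (64 + 192·x + 192·x^2 + 64·x^3)·Dx - Dx^2 + (1 + x)·Dx^3  (order 3).
h: a_k = 0, -2, 0, 64/3, 16, -976/15, …
ICs: h(0) = 0, h′(0) = -2, h′′(0) = 0.

f: a_k = -2, 0, 16, 0, -64/3, 0, …
h₀=f(r): pull back L_f along r ⇒ L₀.
h=∫₀ˣh₀: take L = L₀·Dx.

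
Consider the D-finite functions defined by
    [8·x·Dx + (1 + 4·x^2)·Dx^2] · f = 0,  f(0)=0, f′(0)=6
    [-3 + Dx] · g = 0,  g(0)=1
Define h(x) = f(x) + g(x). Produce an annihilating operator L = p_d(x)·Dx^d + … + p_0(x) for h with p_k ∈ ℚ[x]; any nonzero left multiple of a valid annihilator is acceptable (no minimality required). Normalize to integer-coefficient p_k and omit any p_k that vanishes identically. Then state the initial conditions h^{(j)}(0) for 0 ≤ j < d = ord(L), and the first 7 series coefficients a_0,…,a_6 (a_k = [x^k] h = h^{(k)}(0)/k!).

f: a_k = 0, 6, 0, -8, 0, 96/5, 0, …
g: a_k = 1, 3, 9/2, 9/2, 27/8, 81/40, 81/80, …
h₀=f+g: left-lcm gives L₀, ord ≤ 3.
L = (24 - 72·x - 288·x^2 - 288·x^3)·Dx + (-17 + 24·x^2 - 144·x^4)·Dx^2 + (3 + 8·x + 24·x^2 + 32·x^3 + 48·x^4)·Dx^3  (order 3).
h: a_k = 1, 9, 9/2, -7/2, 27/8, 849/40, 81/80, …
ICs: h(0) = 1, h′(0) = 9, h′′(0) = 9.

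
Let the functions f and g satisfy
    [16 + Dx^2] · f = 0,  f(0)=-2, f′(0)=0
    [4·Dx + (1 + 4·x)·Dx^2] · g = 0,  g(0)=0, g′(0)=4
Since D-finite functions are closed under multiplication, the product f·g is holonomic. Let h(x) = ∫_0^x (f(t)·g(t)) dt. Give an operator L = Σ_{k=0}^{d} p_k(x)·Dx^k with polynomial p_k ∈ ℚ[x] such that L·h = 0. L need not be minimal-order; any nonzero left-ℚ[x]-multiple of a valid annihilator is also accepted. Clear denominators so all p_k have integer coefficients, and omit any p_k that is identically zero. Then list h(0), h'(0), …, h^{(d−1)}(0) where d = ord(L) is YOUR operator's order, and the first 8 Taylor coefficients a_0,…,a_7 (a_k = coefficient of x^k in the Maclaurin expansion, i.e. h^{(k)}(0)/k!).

L = (-768 + 6144·x + 77824·x^2 + 262144·x^3 + 262144·x^4)·Dx + (256 + 5120·x + 24576·x^2 + 32768·x^3)·Dx^2 + (1280·x + 10752·x^2 + 32768·x^3 + 32768·x^4)·Dx^3 + (16 + 320·x + 1536·x^2 + 2048·x^3)·Dx^4 + (3 + 56·x + 368·x^2 + 1024·x^3 + 1024·x^4)·Dx^5  (order 5).
h: a_k = 0, 0, -4, 16/3, 16/3, 0, -128/5, 512/7, …
ICs: h(0) = 0, h′(0) = 0, h′′(0) = -8, h′′′(0) = 32, h′′′′(0) = 128.

f: a_k = -2, 0, 16, 0, -64/3, 0, 512/45, 0, …
g: a_k = 0, 4, -8, 64/3, -64, 1024/5, -2048/3, 16384/7, …
f·g: L₀ = L_f ⊗_s L_g, ord ≤ 2·2.
h=∫h₀ ⇒ L = L₀·Dx.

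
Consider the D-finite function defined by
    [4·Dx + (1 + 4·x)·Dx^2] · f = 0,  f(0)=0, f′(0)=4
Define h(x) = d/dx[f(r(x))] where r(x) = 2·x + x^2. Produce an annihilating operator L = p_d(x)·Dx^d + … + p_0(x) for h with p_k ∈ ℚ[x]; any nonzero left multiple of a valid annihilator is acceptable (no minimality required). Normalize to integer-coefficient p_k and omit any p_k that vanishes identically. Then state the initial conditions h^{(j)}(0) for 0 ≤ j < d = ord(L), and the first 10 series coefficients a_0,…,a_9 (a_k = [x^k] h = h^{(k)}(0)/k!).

f: a_k = 0, 4, -8, 64/3, -64, 1024/5, -2048/3, 16384/7, -8192, 262144/9, …
h₀=f(r): pull back L_f along r ⇒ L₀.
h=h₀': d/dx-closure on L₀ ⇒ L.
L = (7 + 8·x + 4·x^2) + (1 + 9·x + 12·x^2 + 4·x^3)·Dx  (order 1).
h: a_k = 8, -56, 416, -3104, 23168, -172928, 1290752, -9634304, 71911424, -536754176, …
ICs: h(0) = 8.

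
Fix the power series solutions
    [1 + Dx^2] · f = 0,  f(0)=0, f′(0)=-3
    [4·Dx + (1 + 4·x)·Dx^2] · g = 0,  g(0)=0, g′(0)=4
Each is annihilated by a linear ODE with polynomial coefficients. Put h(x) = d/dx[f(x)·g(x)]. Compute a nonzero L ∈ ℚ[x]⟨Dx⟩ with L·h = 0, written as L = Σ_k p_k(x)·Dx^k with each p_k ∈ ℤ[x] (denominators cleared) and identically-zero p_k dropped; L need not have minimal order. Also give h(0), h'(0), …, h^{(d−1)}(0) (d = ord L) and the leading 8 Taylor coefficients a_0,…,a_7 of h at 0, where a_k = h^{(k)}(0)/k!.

L = (-12355 - 1064·x - 6288·x^2 - 16128·x^3 - 13568·x^4 + 6144·x^5 + 4096·x^6) + (-3384 - 15968·x - 14080·x^2 - 15360·x^3 + 10240·x^4 + 8192·x^5)·Dx + (-12502 - 2384·x - 10016·x^2 - 19968·x^3 - 14848·x^4 + 12288·x^5 + 8192·x^6)·Dx^2 + (-3384 - 15968·x - 14080·x^2 - 15360·x^3 + 10240·x^4 + 8192·x^5)·Dx^3 + (-147 - 1320·x - 3728·x^2 - 3840·x^3 - 1280·x^4 + 6144·x^5 + 4096·x^6)·Dx^4  (order 4).
h: a_k = 0, -24, 72, -248, 940, -3623, 70567/5, -1162534/21, …
ICs: h(0) = 0, h′(0) = -24, h′′(0) = 144, h′′′(0) = -1488.

f: a_k = 0, -3, 0, 1/2, 0, -1/40, 0, 1/1680, …
g: a_k = 0, 4, -8, 64/3, -64, 1024/5, -2048/3, 16384/7, …
h₀=f·g: eliminate ⇒ L₀, order ≤ 2·2.
h=h₀': d/dx-closure on L₀ ⇒ L.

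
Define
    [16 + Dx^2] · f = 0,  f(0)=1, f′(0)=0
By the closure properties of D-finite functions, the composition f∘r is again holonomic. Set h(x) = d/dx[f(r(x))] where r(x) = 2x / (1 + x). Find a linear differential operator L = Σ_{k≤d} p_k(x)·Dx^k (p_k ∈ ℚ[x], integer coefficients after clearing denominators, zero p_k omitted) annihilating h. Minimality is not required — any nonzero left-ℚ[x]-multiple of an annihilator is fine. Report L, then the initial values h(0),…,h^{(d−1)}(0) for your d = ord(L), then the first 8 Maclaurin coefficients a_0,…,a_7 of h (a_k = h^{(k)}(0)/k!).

f: a_k = 1, 0, -8, 0, 32/3, 0, -256/45, 0, …
Change of var in L_f (x↦r) gives L₀.
h₀' ⇒ L via d/dx closure of L₀.
L = (70 + 12·x + 6·x^2) + (6 + 18·x + 18·x^2 + 6·x^3)·Dx + (1 + 4·x + 6·x^2 + 4·x^3 + x^4)·Dx^2  (order 2).
h: a_k = 0, -64, 192, 896/3, -8320/3, 106432/15, -36288/5, -3730688/315, …
ICs: h(0) = 0, h′(0) = -64.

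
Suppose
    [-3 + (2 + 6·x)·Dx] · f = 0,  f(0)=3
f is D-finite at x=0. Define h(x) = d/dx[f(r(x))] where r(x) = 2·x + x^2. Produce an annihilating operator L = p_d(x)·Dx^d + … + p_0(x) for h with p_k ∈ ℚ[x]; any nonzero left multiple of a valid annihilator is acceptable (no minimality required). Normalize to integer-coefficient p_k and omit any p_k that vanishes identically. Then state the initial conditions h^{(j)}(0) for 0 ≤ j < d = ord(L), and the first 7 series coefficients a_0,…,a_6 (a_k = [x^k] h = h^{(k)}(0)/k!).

L = -2 + (-1 - 7·x - 9·x^2 - 3·x^3)·Dx  (order 1).
h: a_k = 9, -18, 81, -378, 3645/2, -8991, 90153/2, …
ICs: h(0) = 9.

f: a_k = 3, 9/2, -27/8, 81/16, -1215/128, 5103/256, -45927/1024, …
L₀ from L_f via x↦r, Dx↦r'^{-1}Dx.
h₀' ⇒ L via d/dx closure of L₀.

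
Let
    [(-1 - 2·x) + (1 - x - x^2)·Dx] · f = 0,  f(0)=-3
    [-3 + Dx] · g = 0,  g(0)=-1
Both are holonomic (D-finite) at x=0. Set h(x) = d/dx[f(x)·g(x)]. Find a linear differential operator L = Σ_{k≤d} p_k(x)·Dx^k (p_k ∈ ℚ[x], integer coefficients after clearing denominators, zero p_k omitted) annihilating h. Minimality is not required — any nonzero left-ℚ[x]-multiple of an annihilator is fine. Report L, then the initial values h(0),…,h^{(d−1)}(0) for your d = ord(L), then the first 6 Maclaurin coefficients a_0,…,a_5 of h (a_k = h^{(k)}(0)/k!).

L = (19 - 6·x - 21·x^2 + 6·x^3 + 9·x^4) + (-4 + 5·x + 6·x^2 - 4·x^3 - 3·x^4)·Dx  (order 1).
h: a_k = 12, 57, 162, 741/2, 1527/2, 59607/40, …
ICs: h(0) = 12.

f: a_k = -3, -3, -6, -9, -15, -24, …
g: a_k = -1, -3, -9/2, -9/2, -27/8, -81/40, …
Sym-product of L_f,L_g gives L₀ (≤ ord 1).
Differentiate: ansatz ord ≤ ord L₀ ⇒ L.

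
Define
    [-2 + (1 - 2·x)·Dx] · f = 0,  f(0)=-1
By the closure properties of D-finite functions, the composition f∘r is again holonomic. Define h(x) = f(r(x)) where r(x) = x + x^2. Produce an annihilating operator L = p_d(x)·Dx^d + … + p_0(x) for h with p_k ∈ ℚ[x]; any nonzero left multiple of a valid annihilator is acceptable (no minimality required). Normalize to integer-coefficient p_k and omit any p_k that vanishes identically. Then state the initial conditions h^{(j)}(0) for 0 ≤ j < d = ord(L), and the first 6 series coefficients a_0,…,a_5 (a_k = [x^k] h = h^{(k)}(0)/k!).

f: a_k = -1, -2, -4, -8, -16, -32, …
h₀=f(r): pull back L_f along r ⇒ L₀.
L = (2 + 4·x) + (-1 + 2·x + 2·x^2)·Dx  (order 1).
h: a_k = -1, -2, -6, -16, -44, -120, …
ICs: h(0) = -1.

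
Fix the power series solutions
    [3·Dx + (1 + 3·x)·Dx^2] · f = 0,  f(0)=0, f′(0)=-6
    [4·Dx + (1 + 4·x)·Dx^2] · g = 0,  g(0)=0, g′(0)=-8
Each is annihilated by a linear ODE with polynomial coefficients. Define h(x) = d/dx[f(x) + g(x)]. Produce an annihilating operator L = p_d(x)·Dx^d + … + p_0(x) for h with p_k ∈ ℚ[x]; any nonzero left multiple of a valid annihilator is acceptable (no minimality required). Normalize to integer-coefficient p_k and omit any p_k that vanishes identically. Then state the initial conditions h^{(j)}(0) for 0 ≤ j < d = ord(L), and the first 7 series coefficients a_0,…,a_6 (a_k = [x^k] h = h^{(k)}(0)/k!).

f: a_k = 0, -6, 9, -18, 81/2, -486/5, 243, …
g: a_k = 0, -8, 16, -128/3, 128, -2048/5, 4096/3, …
Sum ⇒ L₀ = lclm(L_f,L_g) in ℚ(x)⟨Dx⟩.
Differentiate: ansatz ord ≤ ord L₀ ⇒ L.
L = 24 + (14 + 48·x)·Dx + (1 + 7·x + 12·x^2)·Dx^2  (order 2).
h: a_k = -14, 50, -182, 674, -2534, 9650, -37142, …
ICs: h(0) = -14, h′(0) = 50.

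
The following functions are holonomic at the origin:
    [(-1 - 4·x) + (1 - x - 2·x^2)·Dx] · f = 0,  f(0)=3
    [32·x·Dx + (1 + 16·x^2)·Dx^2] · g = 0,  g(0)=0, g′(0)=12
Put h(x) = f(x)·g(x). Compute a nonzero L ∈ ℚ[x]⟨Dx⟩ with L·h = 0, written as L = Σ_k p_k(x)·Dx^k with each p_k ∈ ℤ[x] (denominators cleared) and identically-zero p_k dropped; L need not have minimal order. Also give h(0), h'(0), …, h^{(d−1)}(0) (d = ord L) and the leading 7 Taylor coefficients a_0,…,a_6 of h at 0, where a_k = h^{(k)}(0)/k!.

f: a_k = 3, 3, 9, 15, 33, 63, 129, …
g: a_k = 0, 12, 0, -64, 0, 3072/5, 0, …
h₀=f·g: eliminate ⇒ L₀, order ≤ 1·2.
L = (4 + 32·x + 192·x^2) + (2 - 24·x + 64·x^2 + 192·x^3)·Dx + (-1 + x - 14·x^2 + 16·x^3 + 32·x^4)·Dx^2  (order 2).
h: a_k = 0, 36, 36, -84, -12, 8316/5, 8196/5, …
ICs: h(0) = 0, h′(0) = 36.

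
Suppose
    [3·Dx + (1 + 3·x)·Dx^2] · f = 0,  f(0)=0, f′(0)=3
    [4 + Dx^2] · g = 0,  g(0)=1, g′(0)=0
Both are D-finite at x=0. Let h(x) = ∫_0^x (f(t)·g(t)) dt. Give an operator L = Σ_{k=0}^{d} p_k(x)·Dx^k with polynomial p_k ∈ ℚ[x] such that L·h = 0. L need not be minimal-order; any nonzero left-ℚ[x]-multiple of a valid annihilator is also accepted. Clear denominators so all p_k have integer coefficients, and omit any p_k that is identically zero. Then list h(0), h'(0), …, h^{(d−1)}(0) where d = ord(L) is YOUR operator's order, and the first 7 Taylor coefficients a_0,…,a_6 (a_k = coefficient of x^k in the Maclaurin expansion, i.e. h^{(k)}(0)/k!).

L = (-1112 - 1248·x + 7344·x^2 + 27648·x^3 + 20736·x^4)·Dx + (-48 + 2160·x + 10368·x^2 + 10368·x^3)·Dx^2 + (-250 + 240·x + 4968·x^2 + 13824·x^3 + 10368·x^4)·Dx^3 + (-12 + 540·x + 2592·x^2 + 2592·x^3)·Dx^4 + (7 + 138·x + 783·x^2 + 1728·x^3 + 1296·x^4)·Dx^5  (order 5).
h: a_k = 0, 0, 3/2, -3/2, 3/4, -9/4, 163/30, …
ICs: h(0) = 0, h′(0) = 0, h′′(0) = 3, h′′′(0) = -9, h′′′′(0) = 18.

f: a_k = 0, 3, -9/2, 9, -81/4, 243/5, -243/2, …
g: a_k = 1, 0, -2, 0, 2/3, 0, -4/45, …
L₀ := L_f ⊗_s L_g (sym. prod.), ord ≤ 4.
∫: right-multiply L₀ by Dx.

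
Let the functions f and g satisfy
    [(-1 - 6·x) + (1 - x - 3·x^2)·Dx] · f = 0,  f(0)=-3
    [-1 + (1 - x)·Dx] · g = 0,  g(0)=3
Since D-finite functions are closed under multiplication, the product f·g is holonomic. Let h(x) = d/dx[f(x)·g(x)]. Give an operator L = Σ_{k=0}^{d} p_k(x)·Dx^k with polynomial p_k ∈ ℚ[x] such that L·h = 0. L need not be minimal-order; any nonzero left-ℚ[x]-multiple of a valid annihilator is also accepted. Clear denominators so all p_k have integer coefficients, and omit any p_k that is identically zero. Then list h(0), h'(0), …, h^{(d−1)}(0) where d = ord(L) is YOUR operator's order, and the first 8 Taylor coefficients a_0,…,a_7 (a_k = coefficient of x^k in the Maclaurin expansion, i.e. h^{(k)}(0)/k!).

f: a_k = -3, -3, -12, -21, -57, -120, -291, -651, …
g: a_k = 3, 3, 3, 3, 3, 3, 3, 3, …
L₀ := L_f ⊗_s L_g (sym. prod.), ord ≤ 1.
Differentiate: ansatz ord ≤ ord L₀ ⇒ L.
L = (12 + 6·x - 12·x^2 - 96·x^3 + 108·x^4) + (-2 + 21·x^2 - 16·x^3 - 30·x^4 + 27·x^5)·Dx  (order 1).
h: a_k = -18, -108, -351, -1152, -3240, -9126, -24318, -64368, …
ICs: h(0) = -18.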